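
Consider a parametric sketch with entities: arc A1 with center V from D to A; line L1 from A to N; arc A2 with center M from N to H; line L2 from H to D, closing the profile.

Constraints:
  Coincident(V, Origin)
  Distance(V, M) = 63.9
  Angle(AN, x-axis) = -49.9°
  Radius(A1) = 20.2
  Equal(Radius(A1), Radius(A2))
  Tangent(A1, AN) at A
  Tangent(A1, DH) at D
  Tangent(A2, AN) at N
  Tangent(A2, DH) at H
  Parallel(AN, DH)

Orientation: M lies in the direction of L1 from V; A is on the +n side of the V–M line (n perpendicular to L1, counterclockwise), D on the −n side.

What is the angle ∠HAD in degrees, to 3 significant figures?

57.7°

The slot axis is L1's direction at -49.9°, so u = (cos -49.9°, sin -49.9°) = (0.644, -0.765) and n = (−sin -49.9°, cos -49.9°) = (0.765, 0.644). V is at the origin and M lies 63.9 along u from V, so M = 63.9·u = (41.2, -48.9). Tangency of A1 to both parallel lines with radius 20.2 puts A and D at V ± 20.2·n: A = (15.5, 13.0), D = (-15.5, -13.0). Equal radii place N and H the same way about M: N = M + 20.2·n = (56.6, -35.9), H = M − 20.2·n = (25.7, -61.9). Then cos ∠HAD = AH·AD / (|AH||AD|), giving 57.7°.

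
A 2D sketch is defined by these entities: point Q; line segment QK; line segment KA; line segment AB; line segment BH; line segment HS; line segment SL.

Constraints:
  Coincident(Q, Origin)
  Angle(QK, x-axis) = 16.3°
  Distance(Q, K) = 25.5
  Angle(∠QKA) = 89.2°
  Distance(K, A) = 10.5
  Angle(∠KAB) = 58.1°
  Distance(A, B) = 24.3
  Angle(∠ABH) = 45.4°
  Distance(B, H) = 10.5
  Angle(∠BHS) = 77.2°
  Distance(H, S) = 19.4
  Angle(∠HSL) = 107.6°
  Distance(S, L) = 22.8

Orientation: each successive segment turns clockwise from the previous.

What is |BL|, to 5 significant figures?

26.581

Q is at the origin; QK runs at 16.3° with length 25.5, so K = (24.475, 7.1570). ∠QKA = 89.2° gives KA at -74.500° from the x-axis; with |KA| = 10.5, A = (27.281, -2.9611). ∠KAB = 58.1° gives AB at 163.60° from the x-axis; with |AB| = 24.3, B = (3.9697, 3.8998). ∠ABH = 45.4° gives BH at 29.000° from the x-axis; with |BH| = 10.5, H = (13.153, 8.9903). ∠BHS = 77.2° gives HS at -73.800° from the x-axis; with |HS| = 19.4, S = (18.566, -9.6394). ∠HSL = 107.6° gives SL at -146.20° from the x-axis; with |SL| = 22.8, L = (-0.38080, -22.323). Then |BL| = |L − B| = 26.581.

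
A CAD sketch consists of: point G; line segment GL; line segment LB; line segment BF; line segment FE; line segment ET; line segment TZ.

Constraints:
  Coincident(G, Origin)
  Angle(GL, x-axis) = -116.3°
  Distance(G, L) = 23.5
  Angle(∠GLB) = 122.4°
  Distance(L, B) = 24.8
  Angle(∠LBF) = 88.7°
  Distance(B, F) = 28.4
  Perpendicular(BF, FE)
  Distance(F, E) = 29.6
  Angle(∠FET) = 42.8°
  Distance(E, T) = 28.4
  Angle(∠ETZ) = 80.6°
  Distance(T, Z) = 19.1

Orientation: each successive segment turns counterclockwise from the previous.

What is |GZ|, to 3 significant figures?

38.9

G is at the origin; GL runs at -116.3° with length 23.5, so L = (-10.4, -21.1). ∠GLB = 122.4° gives LB at -58.7° from the x-axis; with |LB| = 24.8, B = (2.47, -42.3). ∠LBF = 88.7° gives BF at 32.6° from the x-axis; with |BF| = 28.4, F = (26.4, -27.0). BF is perpendicular to FE, so FE runs at 123°; with |FE| = 29.6, E = (10.4, -2.02). ∠FET = 42.8° gives ET at -100° from the x-axis; with |ET| = 28.4, T = (5.42, -30.0). ∠ETZ = 80.6° gives TZ at -0.800° from the x-axis; with |TZ| = 19.1, Z = (24.5, -30.2). Then |GZ| = |Z − G| = 38.9.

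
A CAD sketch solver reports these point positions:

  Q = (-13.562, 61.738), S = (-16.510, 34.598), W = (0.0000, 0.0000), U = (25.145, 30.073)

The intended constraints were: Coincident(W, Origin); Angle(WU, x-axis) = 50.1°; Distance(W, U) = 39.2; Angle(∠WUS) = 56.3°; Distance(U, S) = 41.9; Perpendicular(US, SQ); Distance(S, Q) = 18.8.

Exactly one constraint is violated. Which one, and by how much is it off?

Distance(S, Q) = 18.8 — off by 8.50.

W = (0.00, 0.00) ✓; WU at 50.10° ✓; |WU| = 39.20 ✓; ∠WUS = 56.30° ✓; |US| = 41.90 ✓; ∠(US, SQ) = 90.00° ✓; |SQ| = 27.30 ✗.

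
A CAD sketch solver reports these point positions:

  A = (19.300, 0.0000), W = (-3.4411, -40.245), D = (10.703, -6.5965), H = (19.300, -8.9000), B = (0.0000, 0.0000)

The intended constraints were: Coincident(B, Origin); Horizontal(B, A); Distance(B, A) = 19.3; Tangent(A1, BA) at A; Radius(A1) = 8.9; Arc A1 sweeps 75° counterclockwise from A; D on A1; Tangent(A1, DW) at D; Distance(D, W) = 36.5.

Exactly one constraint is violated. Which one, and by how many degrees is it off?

Tangent(A1, DW) at D — off by 7.80°.

B = (0.00, 0.00) ✓; B.y = 0.00, A.y = 0.00 ✓; |BA| = 19.30 ✓; ∠(HA, AB) = 90.00° ✓; |HA| = 8.900 ✓; bearing(H→D) − bearing(H→A) = 75.00° ✓; |HD| = 8.900 ✓; ∠(HD, DW) = 97.80° ✗; |DW| = 36.50 ✓.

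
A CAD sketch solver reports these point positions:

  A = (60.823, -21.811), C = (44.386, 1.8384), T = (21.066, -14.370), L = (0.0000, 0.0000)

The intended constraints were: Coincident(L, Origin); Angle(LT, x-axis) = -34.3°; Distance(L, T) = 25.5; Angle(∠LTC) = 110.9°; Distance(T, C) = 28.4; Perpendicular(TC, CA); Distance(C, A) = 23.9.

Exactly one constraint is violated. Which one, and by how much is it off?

Distance(C, A) = 23.9 — off by 4.90.

L = (0.00, 0.00) ✓; LT at -34.30° ✓; |LT| = 25.50 ✓; ∠LTC = 110.9° ✓; |TC| = 28.40 ✓; ∠(TC, CA) = 90.00° ✓; |CA| = 28.80 ✗.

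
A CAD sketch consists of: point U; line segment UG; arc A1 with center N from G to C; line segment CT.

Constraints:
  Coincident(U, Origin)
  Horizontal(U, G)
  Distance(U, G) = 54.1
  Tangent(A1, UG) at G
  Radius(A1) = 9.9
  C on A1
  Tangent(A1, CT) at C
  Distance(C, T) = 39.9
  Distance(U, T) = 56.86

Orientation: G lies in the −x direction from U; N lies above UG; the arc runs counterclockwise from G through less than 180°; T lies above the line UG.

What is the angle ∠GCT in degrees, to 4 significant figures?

142.8°

U is at the origin; UG is horizontal with |UG| = 54.1 and G on the −x side, so G = (-54.10, 0.000). Since A1 is tangent to UG there, NG ⟂ UG, so N = G + (0, 9.9) = (-54.10, 9.900). Since NC ⟂ CT (tangency), |NT| = √(9.9² + 39.9²) = 41.11 regardless of where C sits on A1. So T lies on both circle(U, 56.86) and circle(N, 41.11); the above-UG intersection is T = (-33.86, 45.68). C is the foot of the tangent from T: C = (-44.56, 7.244).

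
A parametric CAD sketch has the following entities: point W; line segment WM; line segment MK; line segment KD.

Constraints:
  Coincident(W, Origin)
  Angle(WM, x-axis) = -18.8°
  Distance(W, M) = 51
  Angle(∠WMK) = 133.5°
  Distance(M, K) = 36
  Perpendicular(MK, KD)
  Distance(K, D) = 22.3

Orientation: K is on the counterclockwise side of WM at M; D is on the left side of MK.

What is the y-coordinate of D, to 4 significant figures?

20.04

W is at the origin; WM runs at -18.8° with length 51.0, so M = 51.0·(cos -18.8°, sin -18.8°) = (48.28, -16.44). ∠WMK = 133.5°, so MK runs at -18.8° + (180° − 133.5°) = 27.70° from the x-axis; with |MK| = 36.0, K = M + 36.0·(cos 27.70°, sin 27.70°) = (80.15, 0.2988). MK ⟂ KD; with |KD| = 22.3 on the left of MK, D = K + 22.3·(-0.4648, 0.8854) = (69.79, 20.04). So D.y = 20.04.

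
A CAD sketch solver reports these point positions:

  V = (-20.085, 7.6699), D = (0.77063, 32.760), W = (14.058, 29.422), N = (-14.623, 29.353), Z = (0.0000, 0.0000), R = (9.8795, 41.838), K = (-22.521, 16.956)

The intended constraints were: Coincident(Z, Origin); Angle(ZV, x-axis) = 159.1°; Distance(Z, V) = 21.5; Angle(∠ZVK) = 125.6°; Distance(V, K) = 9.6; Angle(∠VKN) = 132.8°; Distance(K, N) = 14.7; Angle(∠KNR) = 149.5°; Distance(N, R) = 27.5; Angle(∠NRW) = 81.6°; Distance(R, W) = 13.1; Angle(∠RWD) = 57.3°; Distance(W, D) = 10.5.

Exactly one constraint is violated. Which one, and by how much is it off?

Distance(W, D) = 10.5 — off by 3.20.

Z = (0.00, 0.00) ✓; ZV at 159.1° ✓; |ZV| = 21.50 ✓; ∠ZVK = 125.6° ✓; |VK| = 9.600 ✓; ∠VKN = 132.8° ✓; |KN| = 14.70 ✓; ∠KNR = 149.5° ✓; |NR| = 27.50 ✓; ∠NRW = 81.60° ✓; |RW| = 13.10 ✓; ∠RWD = 57.30° ✓; |WD| = 13.70 ✗.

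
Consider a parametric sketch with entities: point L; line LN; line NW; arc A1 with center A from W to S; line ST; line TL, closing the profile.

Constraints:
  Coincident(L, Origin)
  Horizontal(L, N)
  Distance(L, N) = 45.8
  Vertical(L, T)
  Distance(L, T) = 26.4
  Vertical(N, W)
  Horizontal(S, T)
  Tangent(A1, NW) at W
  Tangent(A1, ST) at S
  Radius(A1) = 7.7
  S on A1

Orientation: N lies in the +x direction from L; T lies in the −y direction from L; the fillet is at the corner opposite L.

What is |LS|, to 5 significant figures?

46.353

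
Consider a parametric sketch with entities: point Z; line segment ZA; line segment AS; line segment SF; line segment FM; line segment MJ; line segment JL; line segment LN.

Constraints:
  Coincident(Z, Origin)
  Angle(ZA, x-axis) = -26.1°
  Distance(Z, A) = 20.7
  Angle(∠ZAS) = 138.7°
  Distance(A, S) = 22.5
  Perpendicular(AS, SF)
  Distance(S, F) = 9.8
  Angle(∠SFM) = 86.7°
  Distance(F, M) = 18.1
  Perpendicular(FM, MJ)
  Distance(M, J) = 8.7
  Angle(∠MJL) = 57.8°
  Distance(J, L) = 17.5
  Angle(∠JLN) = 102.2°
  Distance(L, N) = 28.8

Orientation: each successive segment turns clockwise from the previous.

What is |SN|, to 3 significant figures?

39.5

Z is at the origin; ZA runs at -26.1° with length 20.7, so A = (18.6, -9.11). ∠ZAS = 138.7° gives AS at -67.4° from the x-axis; with |AS| = 22.5, S = (27.2, -29.9). AS ⟂ SF, so SF runs at -157°; with |SF| = 9.8, F = (18.2, -33.6). ∠SFM = 86.7° gives FM at 109° from the x-axis; with |FM| = 18.1, M = (12.2, -16.6). FM is perpendicular to MJ, so MJ runs at 19.3°; with |MJ| = 8.7, J = (20.4, -13.7). ∠MJL = 57.8° gives JL at -103° from the x-axis; with |JL| = 17.5, L = (16.5, -30.7). ∠JLN = 102.2° gives LN at 179° from the x-axis; with |LN| = 28.8, N = (-12.3, -30.4). Then |SN| = |N − S| = 39.5.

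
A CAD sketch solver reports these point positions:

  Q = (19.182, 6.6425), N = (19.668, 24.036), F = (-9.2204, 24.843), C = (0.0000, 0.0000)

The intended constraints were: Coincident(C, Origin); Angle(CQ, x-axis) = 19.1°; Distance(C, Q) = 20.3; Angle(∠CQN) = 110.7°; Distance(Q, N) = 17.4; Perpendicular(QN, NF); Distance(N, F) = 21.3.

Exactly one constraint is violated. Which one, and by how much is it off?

Distance(N, F) = 21.3 — off by 7.60.

C = (0.00, 0.00) ✓; CQ at 19.10° ✓; |CQ| = 20.30 ✓; ∠CQN = 110.7° ✓; |QN| = 17.40 ✓; ∠(QN, NF) = 90.00° ✓; |NF| = 28.90 ✗.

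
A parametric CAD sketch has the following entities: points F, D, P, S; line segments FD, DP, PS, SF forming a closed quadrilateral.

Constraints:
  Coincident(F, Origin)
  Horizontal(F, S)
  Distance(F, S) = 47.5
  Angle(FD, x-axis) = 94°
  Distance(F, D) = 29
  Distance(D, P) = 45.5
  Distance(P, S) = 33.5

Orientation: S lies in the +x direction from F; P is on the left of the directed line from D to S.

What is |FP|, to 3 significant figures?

54.6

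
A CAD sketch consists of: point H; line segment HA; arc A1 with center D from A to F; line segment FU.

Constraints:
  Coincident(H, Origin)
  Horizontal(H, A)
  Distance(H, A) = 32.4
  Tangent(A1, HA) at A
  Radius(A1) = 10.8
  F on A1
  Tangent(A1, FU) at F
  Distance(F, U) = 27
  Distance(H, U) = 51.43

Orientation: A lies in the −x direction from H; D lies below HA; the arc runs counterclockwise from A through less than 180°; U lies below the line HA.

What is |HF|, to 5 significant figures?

44.940

H is at the origin; HA is horizontal with |HA| = 32.4 and A on the −x side, so A = (-32.400, 0.0000). Tangency of A1 to HA means the radius DA is perpendicular to HA, so D = A + (0, -10.8) = (-32.400, -10.800). Since DF ⟂ FU (tangency), |DU| = √(10.8² + 27.0²) = 29.080 regardless of where F sits on A1. So U lies on both circle(H, 51.43) and circle(D, 29.080); the below-HA intersection is U = (-32.475, -39.880). F is the foot of the tangent from U: F = (-42.438, -14.785).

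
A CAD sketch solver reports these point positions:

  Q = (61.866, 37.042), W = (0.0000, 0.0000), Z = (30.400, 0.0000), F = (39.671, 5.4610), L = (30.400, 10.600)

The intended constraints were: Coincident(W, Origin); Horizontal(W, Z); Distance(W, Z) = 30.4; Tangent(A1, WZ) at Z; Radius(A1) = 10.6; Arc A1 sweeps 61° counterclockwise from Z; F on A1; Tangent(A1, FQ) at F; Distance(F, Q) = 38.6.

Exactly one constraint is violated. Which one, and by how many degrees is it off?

Tangent(A1, FQ) at F — off by 6.10°.

W = (0.00, 0.00) ✓; W.y = 0.00, Z.y = 0.00 ✓; |WZ| = 30.40 ✓; ∠(LZ, ZW) = 90.00° ✓; |LZ| = 10.60 ✓; bearing(L→F) − bearing(L→Z) = 61.00° ✓; |LF| = 10.60 ✓; ∠(LF, FQ) = 96.10° ✗; |FQ| = 38.60 ✓.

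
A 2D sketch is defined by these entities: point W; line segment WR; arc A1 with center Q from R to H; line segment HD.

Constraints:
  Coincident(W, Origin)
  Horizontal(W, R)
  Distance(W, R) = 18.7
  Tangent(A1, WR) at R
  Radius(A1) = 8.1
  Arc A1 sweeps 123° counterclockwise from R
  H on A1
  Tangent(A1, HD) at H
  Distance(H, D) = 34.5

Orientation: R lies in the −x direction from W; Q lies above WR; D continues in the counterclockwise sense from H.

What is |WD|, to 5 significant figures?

51.576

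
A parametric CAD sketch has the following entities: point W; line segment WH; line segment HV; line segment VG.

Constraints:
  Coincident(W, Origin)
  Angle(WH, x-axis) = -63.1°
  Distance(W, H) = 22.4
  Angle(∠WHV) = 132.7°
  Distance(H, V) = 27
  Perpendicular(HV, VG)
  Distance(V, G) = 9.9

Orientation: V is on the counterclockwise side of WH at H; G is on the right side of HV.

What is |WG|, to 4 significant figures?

49.75

W is at the origin; WH runs at -63.1° with length 22.4, so H = 22.4·(cos -63.1°, sin -63.1°) = (10.13, -19.98). ∠WHV = 132.7°, so HV runs at -63.1° + (180° − 132.7°) = -15.80° from the x-axis; with |HV| = 27.0, V = H + 27.0·(cos -15.80°, sin -15.80°) = (36.11, -27.33). The perpendicularity gives VG at right angles to HV; with |VG| = 9.9 on the right of HV, G = V + 9.9·(-0.2723, -0.9622) = (33.42, -36.85). Then |WG| = |G − W| = 49.75.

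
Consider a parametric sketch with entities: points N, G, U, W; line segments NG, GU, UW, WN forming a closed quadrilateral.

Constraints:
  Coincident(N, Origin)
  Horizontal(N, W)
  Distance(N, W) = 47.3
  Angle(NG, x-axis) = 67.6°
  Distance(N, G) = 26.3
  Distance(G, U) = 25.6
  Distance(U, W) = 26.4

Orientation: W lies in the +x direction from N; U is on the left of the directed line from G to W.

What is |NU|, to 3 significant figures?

42.8

Checks: |GU| = 25.60 ✓; |UW| = 26.40 ✓.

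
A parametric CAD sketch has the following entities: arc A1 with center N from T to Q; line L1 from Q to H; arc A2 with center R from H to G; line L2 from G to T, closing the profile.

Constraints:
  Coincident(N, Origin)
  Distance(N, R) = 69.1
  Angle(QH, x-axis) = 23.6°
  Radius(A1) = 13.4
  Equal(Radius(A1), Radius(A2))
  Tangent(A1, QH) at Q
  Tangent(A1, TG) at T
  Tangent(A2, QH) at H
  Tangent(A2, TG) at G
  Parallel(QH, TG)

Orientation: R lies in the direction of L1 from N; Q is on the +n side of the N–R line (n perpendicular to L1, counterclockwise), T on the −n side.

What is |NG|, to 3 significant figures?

70.4

Tangency of A1 to both parallel lines with radius 13.4 puts Q and T at N ± 13.4·n: Q = (-5.36, 12.3), T = (5.36, -12.3). Equal radii place H and G the same way about R: H = R + 13.4·n = (58.0, 39.9), G = R − 13.4·n = (68.7, 15.4). Then |NG| = |G − N| = 70.4.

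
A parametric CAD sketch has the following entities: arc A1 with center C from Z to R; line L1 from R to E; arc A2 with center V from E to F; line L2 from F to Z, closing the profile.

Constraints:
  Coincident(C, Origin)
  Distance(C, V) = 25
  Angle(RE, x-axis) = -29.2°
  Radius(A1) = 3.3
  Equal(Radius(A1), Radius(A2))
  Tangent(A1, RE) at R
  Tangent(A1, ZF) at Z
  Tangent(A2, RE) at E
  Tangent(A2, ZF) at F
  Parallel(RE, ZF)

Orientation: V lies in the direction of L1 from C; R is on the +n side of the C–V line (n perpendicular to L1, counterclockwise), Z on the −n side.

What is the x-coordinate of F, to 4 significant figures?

20.21

The slot axis is L1's direction at -29.2°, so u = (cos -29.2°, sin -29.2°) = (0.8729, -0.4879) and n = (−sin -29.2°, cos -29.2°) = (0.4879, 0.8729). C is at the origin and V lies 25.0 along u from C, so V = 25.0·u = (21.82, -12.20). Tangency of A1 to both parallel lines with radius 3.3 puts R and Z at C ± 3.3·n: R = (1.610, 2.881), Z = (-1.610, -2.881). Equal radii place E and F the same way about V: E = V + 3.3·n = (23.43, -9.316), F = V − 3.3·n = (20.21, -15.08). So F.x = 20.21.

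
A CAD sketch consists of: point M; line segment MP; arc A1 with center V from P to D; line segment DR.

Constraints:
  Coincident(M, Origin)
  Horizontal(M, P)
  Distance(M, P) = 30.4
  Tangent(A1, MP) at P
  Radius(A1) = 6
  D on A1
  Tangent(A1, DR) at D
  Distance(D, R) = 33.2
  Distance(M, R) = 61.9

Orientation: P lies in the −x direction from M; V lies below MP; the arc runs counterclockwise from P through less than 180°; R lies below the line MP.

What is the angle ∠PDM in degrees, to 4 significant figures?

23.51°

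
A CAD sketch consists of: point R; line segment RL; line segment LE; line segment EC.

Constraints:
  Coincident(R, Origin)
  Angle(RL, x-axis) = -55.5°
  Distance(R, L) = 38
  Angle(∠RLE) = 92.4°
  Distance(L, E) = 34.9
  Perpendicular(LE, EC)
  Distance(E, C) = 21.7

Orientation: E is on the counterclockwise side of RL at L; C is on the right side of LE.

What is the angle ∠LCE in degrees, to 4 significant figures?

58.13°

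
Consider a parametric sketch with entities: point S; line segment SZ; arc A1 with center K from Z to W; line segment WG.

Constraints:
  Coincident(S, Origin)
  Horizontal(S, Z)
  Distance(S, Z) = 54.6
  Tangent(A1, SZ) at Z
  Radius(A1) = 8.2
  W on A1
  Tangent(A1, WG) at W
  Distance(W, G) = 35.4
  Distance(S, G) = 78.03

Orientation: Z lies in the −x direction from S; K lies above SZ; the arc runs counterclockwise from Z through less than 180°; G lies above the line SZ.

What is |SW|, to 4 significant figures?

49.05

Checks: |KW| = 8.200 ✓; ∠(KW, WG) = 90.00° ✓; |WG| = 35.40 ✓; |SG| = 78.03 ✓.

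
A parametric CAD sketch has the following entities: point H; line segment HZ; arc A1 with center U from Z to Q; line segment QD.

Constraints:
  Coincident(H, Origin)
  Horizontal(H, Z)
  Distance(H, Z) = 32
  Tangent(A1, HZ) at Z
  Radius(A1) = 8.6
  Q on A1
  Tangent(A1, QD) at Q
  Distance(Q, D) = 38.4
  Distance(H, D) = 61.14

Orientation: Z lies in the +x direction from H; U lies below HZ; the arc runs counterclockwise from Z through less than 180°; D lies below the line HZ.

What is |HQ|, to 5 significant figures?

26.814

H is at the origin; H and Z share the same y with |HZ| = 32.0 and Z on the +x side, so Z = (32.000, 0.0000). Since A1 is tangent to HZ there, UZ ⟂ HZ, so U = Z + (0, -8.6) = (32.000, -8.6000). Since UQ ⟂ QD (tangency), |UD| = √(8.6² + 38.4²) = 39.351 regardless of where Q sits on A1. So D lies on both circle(H, 61.14) and circle(U, 39.351); the below-HZ intersection is D = (38.632, -47.388). Q is the foot of the tangent from D: Q = (24.045, -11.867).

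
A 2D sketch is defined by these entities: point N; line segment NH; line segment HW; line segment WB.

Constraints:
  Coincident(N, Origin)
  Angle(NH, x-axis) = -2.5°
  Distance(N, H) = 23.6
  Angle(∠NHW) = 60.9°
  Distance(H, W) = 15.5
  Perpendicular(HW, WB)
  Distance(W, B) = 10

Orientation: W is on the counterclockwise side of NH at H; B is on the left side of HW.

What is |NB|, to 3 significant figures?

11.4

N is at the origin; NH runs at -2.5° with length 23.6, so H = 23.6·(cos -2.5°, sin -2.5°) = (23.6, -1.03). ∠NHW = 60.9°, so HW runs at -2.5° + (180° − 60.9°) = 117° from the x-axis; with |HW| = 15.5, W = H + 15.5·(cos 117°, sin 117°) = (16.6, 12.8). HW is perpendicular to WB; with |WB| = 10.0 on the left of HW, B = W + 10.0·(-0.894, -0.448) = (7.70, 8.35). Then |NB| = |B − N| = 11.4.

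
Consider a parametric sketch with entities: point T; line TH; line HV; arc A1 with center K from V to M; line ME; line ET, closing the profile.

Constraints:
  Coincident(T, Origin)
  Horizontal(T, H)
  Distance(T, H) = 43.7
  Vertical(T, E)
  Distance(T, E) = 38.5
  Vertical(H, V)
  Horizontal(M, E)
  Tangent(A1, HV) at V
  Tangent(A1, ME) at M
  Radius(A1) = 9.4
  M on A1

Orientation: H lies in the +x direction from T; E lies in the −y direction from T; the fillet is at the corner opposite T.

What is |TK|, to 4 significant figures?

44.98

T is at the origin; T and H share the same y with |TH| = 43.7 and H on the +x side, so H = (43.70, 0.000). T and E share the same x with |TE| = 38.5 and E on the −y side, so E = (0.000, -38.50). The virtual corner opposite T is at (43.70, -38.50). Since A1 is tangent to HV there, KV ⟂ HV and tangency of A1 to ME means the radius KM is perpendicular to ME, with radius 9.4, so the center K sits 9.4 in from both sides at K = (34.30, -29.10). Then |TK| = |K − T| = 44.98.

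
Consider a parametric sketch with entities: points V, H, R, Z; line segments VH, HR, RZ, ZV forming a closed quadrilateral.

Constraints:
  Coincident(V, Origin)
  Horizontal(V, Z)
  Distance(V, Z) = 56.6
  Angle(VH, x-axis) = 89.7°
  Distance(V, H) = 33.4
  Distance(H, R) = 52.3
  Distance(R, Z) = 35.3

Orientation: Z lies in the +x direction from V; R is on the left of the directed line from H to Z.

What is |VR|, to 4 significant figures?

63.09

Checks: |HR| = 52.30 ✓; |RZ| = 35.30 ✓.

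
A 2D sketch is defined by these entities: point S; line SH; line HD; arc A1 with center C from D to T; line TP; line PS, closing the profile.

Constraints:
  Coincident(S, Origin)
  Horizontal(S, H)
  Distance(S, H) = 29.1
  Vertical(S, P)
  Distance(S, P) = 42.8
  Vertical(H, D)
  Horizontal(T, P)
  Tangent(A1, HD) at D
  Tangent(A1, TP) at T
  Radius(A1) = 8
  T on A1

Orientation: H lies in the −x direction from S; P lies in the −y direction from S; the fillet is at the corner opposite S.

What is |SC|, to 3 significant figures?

40.7

S is at the origin; S and H share the same y with |SH| = 29.1 and H on the −x side, so H = (-29.1, 0.00). SP is vertical with |SP| = 42.8 and P on the −y side, so P = (0.00, -42.8). The virtual corner opposite S is at (-29.1, -42.8). Tangency of A1 to HD means the radius CD is perpendicular to HD and tangency of A1 to TP means the radius CT is perpendicular to TP, with radius 8.0, so the center C sits 8.0 in from both sides at C = (-21.1, -34.8). Then |SC| = |C − S| = 40.7.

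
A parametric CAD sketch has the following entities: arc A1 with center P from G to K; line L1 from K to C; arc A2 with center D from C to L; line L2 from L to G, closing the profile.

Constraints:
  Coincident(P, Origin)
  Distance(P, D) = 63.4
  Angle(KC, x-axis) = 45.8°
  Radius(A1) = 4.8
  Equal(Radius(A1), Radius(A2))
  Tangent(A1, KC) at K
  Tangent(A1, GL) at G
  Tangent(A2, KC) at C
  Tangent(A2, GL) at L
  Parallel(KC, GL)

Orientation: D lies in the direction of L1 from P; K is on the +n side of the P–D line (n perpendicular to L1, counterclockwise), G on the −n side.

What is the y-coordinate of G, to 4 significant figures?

-3.346

The slot axis is L1's direction at 45.8°, so u = (cos 45.8°, sin 45.8°) = (0.6972, 0.7169) and n = (−sin 45.8°, cos 45.8°) = (-0.7169, 0.6972). P is at the origin and D lies 63.4 along u from P, so D = 63.4·u = (44.20, 45.45). Tangency of A1 to both parallel lines with radius 4.8 puts K and G at P ± 4.8·n: K = (-3.441, 3.346), G = (3.441, -3.346). So G.y = -3.346.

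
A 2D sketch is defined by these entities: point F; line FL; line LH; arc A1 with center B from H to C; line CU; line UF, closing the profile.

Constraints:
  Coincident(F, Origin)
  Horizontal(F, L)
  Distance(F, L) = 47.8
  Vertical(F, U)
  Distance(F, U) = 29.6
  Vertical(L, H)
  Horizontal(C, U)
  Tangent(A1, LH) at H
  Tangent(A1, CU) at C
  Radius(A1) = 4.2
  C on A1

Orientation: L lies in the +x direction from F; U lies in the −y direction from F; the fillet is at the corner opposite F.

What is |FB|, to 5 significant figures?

50.459

F and U share the same x with |FU| = 29.6 and U on the −y side, so U = (0.0000, -29.600). The virtual corner opposite F is at (47.800, -29.600). Since A1 is tangent to LH there, BH ⟂ LH and tangency of A1 to CU means the radius BC is perpendicular to CU, with radius 4.2, so the center B sits 4.2 in from both sides at B = (43.600, -25.400). Then |FB| = |B − F| = 50.459.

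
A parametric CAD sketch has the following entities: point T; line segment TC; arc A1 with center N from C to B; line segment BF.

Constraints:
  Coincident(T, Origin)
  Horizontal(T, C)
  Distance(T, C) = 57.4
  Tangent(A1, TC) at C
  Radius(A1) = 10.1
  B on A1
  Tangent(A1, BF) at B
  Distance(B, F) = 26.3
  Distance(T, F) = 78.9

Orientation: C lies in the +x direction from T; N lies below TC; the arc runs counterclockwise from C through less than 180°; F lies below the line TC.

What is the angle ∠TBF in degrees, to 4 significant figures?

158.6°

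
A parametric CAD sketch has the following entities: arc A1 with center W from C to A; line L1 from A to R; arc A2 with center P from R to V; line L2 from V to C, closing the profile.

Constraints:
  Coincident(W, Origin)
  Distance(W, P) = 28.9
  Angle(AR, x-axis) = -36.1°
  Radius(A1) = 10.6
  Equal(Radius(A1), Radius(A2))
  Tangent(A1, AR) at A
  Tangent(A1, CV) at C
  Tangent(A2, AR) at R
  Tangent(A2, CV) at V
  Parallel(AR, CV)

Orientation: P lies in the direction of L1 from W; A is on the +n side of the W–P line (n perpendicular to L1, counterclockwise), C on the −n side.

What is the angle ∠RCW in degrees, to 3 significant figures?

53.7°

Tangency of A1 to both parallel lines with radius 10.6 puts A and C at W ± 10.6·n: A = (6.25, 8.56), C = (-6.25, -8.56). Equal radii place R and V the same way about P: R = P + 10.6·n = (29.6, -8.46), V = P − 10.6·n = (17.1, -25.6). Then cos ∠RCW = CR·CW / (|CR||CW|), giving 53.7°.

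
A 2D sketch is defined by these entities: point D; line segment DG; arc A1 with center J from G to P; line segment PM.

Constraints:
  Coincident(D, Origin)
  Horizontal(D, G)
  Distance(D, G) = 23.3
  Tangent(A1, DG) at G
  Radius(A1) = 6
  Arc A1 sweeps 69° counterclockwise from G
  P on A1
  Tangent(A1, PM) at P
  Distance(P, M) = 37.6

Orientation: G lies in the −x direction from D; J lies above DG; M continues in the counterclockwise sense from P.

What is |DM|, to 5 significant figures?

39.181

D is at the origin; DG is horizontal with |DG| = 23.3 and G on the −x side, so G = (-23.300, 0.0000). Tangency of A1 to DG means the radius JG is perpendicular to DG, so J = G + (0, 6) = (-23.300, 6.0000). On A1, G sits at bearing -90° from J; a 69° counterclockwise sweep puts P at bearing -21°, so P = J + 6.0·(cos -21°, sin -21°) = (-17.699, 3.8498). Tangency of A1 to PM means the radius JP is perpendicular to PM, so PM runs along (−sin -21°, cos -21°); with |PM| = 37.6, M = (-4.2239, 38.952). Then |DM| = |M − D| = 39.181.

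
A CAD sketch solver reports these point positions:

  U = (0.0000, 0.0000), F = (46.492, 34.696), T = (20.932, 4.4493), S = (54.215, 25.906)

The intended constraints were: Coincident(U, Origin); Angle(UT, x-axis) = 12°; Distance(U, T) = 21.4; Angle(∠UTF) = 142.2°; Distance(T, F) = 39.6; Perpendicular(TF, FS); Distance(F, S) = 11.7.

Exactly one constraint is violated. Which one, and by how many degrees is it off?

Perpendicular(TF, FS) — off by 8.50°.

U = (0.00, 0.00) ✓; UT at 12.00° ✓; |UT| = 21.40 ✓; ∠UTF = 142.2° ✓; |TF| = 39.60 ✓; ∠(TF, FS) = 98.50° ✗; |FS| = 11.70 ✓.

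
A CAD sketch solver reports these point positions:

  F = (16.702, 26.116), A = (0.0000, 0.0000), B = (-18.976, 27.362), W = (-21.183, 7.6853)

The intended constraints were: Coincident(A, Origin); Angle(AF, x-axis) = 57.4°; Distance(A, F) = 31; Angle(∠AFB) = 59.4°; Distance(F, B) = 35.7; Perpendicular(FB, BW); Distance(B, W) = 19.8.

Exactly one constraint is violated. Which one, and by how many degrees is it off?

Perpendicular(FB, BW) — off by 4.40°.

A = (0.00, 0.00) ✓; AF at 57.40° ✓; |AF| = 31.00 ✓; ∠AFB = 59.40° ✓; |FB| = 35.70 ✓; ∠(FB, BW) = 85.60° ✗; |BW| = 19.80 ✓.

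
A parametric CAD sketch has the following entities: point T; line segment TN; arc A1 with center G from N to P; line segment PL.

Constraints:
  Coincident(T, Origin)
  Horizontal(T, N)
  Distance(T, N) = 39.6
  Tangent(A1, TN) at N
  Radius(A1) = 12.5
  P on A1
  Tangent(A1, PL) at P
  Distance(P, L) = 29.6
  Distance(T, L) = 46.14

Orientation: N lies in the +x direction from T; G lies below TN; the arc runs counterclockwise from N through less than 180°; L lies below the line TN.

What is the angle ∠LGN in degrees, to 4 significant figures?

148.9°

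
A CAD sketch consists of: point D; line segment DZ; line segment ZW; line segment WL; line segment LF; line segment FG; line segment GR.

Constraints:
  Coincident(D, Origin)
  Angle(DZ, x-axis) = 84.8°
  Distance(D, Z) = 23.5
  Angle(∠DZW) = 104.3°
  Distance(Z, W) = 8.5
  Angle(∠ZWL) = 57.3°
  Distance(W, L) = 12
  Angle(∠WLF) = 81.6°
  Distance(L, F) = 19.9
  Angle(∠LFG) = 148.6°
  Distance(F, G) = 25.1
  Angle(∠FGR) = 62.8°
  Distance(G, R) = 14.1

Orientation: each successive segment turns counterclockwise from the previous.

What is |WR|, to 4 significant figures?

28.83

∠LFG = 148.6° gives FG at 53.00° from the x-axis; with |FG| = 25.1, G = (30.47, 41.93). ∠FGR = 62.8° gives GR at 170.2° from the x-axis; with |GR| = 14.1, R = (16.57, 44.33). Then |WR| = |R − W| = 28.83.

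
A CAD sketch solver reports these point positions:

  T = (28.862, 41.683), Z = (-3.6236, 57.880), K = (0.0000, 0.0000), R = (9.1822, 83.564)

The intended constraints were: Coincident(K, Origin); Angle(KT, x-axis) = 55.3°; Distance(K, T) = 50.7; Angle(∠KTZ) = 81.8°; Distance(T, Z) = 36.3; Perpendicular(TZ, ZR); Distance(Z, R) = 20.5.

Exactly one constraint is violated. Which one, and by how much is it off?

Distance(Z, R) = 20.5 — off by 8.20.

K = (0.00, 0.00) ✓; KT at 55.30° ✓; |KT| = 50.70 ✓; ∠KTZ = 81.80° ✓; |TZ| = 36.30 ✓; ∠(TZ, ZR) = 90.00° ✓; |ZR| = 28.70 ✗.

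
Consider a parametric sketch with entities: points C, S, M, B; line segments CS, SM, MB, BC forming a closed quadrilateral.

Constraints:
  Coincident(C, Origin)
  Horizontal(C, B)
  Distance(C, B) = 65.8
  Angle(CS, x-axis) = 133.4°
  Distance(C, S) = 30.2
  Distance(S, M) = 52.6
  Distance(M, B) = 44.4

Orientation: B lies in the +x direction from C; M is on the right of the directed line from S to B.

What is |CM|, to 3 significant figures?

23.7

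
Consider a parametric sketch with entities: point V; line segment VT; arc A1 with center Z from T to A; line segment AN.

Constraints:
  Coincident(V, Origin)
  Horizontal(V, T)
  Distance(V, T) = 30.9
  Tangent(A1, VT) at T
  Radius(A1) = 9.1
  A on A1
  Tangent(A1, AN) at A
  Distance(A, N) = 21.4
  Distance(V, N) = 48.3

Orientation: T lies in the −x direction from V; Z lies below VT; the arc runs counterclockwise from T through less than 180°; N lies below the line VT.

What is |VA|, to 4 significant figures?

41.26

Checks: ∠(ZT, TV) = 90.00° ✓; |ZT| = 9.100 ✓; |ZA| = 9.100 ✓; ∠(ZA, AN) = 90.00° ✓; |AN| = 21.40 ✓; |VN| = 48.30 ✓.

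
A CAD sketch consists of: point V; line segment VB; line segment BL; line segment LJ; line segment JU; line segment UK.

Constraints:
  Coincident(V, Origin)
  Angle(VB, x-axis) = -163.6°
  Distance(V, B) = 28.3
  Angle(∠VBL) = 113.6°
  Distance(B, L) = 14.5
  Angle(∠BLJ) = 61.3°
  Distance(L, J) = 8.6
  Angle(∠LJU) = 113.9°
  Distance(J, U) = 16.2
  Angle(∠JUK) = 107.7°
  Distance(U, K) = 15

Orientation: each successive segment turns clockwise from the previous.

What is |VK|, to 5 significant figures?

34.437

∠LJU = 113.9° gives JU at -54.800° from the x-axis; with |JU| = 16.2, U = (-18.698, -8.4352). ∠JUK = 107.7° gives UK at -127.10° from the x-axis; with |UK| = 15.0, K = (-27.746, -20.399). Then |VK| = |K − V| = 34.437.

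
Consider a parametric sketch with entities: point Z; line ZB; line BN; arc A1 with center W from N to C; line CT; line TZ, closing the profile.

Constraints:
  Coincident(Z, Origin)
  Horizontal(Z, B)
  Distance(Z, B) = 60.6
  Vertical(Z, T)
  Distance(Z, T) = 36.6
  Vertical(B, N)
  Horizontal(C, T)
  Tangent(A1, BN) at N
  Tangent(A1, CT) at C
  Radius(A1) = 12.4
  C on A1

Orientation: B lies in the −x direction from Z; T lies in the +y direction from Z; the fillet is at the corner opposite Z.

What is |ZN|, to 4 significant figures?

65.25

Z is at the origin; ZB is horizontal with |ZB| = 60.6 and B on the −x side, so B = (-60.60, 0.000). Z and T share the same x with |ZT| = 36.6 and T on the +y side, so T = (0.000, 36.60). The virtual corner opposite Z is at (-60.60, 36.60). The tangent condition forces WN to be normal to BN and since A1 is tangent to CT there, WC ⟂ CT, with radius 12.4, so the center W sits 12.4 in from both sides at W = (-48.20, 24.20). That places the tangent points at N = (-60.60, 24.20) on BN and C = (-48.20, 36.60) on CT. Then |ZN| = |N − Z| = 65.25.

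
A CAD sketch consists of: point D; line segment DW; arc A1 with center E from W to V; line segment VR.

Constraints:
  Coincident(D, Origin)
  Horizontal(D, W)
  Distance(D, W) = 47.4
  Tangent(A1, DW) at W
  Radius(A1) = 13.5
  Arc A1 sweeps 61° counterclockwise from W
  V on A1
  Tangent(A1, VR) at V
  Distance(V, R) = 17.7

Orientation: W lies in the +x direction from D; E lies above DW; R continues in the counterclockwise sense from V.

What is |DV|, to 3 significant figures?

59.6

D is at the origin; D and W share the same y with |DW| = 47.4 and W on the +x side, so W = (47.4, 0.00). Tangency of A1 to DW means the radius EW is perpendicular to DW, so E = W + (0, 13.5) = (47.4, 13.5). On A1, W sits at bearing -90° from E; a 61° counterclockwise sweep puts V at bearing -29°, so V = E + 13.5·(cos -29°, sin -29°) = (59.2, 6.96). Then |DV| = |V − D| = 59.6.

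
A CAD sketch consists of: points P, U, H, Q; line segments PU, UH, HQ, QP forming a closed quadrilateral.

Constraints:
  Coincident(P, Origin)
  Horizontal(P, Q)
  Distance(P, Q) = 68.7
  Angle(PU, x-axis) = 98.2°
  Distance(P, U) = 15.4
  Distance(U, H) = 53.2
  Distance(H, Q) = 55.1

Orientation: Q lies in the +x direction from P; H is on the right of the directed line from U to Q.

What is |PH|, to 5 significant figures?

39.158

P is at the origin; PQ is horizontal with |PQ| = 68.7 and Q in +x, so Q = (68.7, 0). PU runs at 98.2° with |PU| = 15.4, so U = (-2.1965, 15.243). H is determined by |UH| = 53.2 and |HQ| = 55.1 together: it lies at the intersection of circle(U, 53.2) and circle(Q, 55.1). With |UQ| = 72.517, the foot of the radical line on UQ is 34.839 from U and the perpendicular offset is √(53.2² − 34.839²) = 40.205. Taking the right-of-UQ solution: H = (23.414, -31.387).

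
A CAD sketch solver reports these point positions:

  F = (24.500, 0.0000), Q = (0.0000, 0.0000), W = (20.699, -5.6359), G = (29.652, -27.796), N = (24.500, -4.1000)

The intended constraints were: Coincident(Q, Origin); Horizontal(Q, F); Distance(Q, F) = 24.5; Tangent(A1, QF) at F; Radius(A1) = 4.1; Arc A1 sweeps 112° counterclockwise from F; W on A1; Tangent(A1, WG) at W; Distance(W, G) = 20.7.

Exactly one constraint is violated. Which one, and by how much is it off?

Distance(W, G) = 20.7 — off by 3.20.

Q = (0.00, 0.00) ✓; Q.y = 0.00, F.y = 0.00 ✓; |QF| = 24.50 ✓; ∠(NF, FQ) = 90.00° ✓; |NF| = 4.100 ✓; bearing(N→W) − bearing(N→F) = 112.0° ✓; |NW| = 4.100 ✓; ∠(NW, WG) = 90.00° ✓; |WG| = 23.90 ✗.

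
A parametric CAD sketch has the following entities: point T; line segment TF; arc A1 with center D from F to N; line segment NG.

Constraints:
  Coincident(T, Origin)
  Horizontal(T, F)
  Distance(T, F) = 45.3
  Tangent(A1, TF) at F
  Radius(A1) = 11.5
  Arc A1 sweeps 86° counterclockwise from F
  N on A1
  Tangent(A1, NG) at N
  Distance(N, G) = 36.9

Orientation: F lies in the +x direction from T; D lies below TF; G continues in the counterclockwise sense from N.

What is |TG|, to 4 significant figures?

56.87

T is at the origin; T and F share the same y with |TF| = 45.3 and F on the +x side, so F = (45.30, 0.000). Tangency of A1 to TF means the radius DF is perpendicular to TF, so D = F + (0, -11.5) = (45.30, -11.50). On A1, F sits at bearing 90° from D; an 86° counterclockwise sweep puts N at bearing 176°, so N = D + 11.5·(cos 176°, sin 176°) = (33.83, -10.70). A1 meets NG tangentially, so DN is at right angles to NG, so NG runs along (−sin 176°, cos 176°); with |NG| = 36.9, G = (31.25, -47.51). Then |TG| = |G − T| = 56.87.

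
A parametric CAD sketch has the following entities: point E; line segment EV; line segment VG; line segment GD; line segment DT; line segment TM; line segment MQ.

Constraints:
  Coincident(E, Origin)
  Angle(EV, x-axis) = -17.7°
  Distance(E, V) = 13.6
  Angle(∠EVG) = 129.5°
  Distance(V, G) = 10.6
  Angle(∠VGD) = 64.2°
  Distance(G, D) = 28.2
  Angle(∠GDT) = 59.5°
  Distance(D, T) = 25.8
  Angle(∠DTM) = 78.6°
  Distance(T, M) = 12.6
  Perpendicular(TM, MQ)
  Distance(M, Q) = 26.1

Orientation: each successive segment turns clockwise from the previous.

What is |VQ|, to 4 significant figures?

23.95

E is at the origin; EV runs at -17.7° with length 13.6, so V = (12.96, -4.135). ∠EVG = 129.5° gives VG at -68.20° from the x-axis; with |VG| = 10.6, G = (16.89, -13.98). ∠VGD = 64.2° gives GD at 176.0° from the x-axis; with |GD| = 28.2, D = (-11.24, -12.01). ∠GDT = 59.5° gives DT at 55.50° from the x-axis; with |DT| = 25.8, T = (3.375, 9.253). ∠DTM = 78.6° gives TM at -45.90° from the x-axis; with |TM| = 12.6, M = (12.14, 0.2044). TM ⟂ MQ, so MQ runs at -135.9°; with |MQ| = 26.1, Q = (-6.600, -17.96). Then |VQ| = |Q − V| = 23.95.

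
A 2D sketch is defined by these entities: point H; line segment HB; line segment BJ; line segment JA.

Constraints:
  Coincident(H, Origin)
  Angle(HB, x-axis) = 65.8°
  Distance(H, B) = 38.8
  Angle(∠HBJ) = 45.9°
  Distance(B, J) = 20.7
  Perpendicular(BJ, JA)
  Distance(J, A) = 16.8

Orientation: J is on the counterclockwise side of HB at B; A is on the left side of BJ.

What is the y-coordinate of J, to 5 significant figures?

28.344

H is at the origin; HB runs at 65.8° with length 38.8, so B = 38.8·(cos 65.8°, sin 65.8°) = (15.905, 35.390). ∠HBJ = 45.9°, so BJ runs at 65.8° + (180° − 45.9°) = 199.90° from the x-axis; with |BJ| = 20.7, J = B + 20.7·(cos 199.90°, sin 199.90°) = (-3.5590, 28.344). So J.y = 28.344.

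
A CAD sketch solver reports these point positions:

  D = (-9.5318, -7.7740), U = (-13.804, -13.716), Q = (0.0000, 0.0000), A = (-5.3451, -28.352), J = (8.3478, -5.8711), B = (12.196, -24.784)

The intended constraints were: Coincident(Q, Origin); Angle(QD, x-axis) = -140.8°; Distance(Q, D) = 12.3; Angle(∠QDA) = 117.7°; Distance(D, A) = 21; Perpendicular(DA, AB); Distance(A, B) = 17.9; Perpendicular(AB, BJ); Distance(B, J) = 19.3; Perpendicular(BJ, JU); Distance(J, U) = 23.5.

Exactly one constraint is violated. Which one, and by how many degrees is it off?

Perpendicular(BJ, JU) — off by 8.00°.

Q = (0.00, 0.00) ✓; QD at -140.8° ✓; |QD| = 12.30 ✓; ∠QDA = 117.7° ✓; |DA| = 21.00 ✓; ∠(DA, AB) = 90.00° ✓; |AB| = 17.90 ✓; ∠(AB, BJ) = 90.00° ✓; |BJ| = 19.30 ✓; ∠(BJ, JU) = 98.00° ✗; |JU| = 23.50 ✓.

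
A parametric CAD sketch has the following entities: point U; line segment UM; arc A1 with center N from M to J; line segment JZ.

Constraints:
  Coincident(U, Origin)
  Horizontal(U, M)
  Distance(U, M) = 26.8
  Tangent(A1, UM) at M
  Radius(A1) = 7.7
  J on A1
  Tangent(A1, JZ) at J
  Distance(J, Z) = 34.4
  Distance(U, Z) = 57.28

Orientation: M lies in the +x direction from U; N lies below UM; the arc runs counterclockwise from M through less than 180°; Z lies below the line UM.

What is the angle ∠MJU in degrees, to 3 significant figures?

86.0°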